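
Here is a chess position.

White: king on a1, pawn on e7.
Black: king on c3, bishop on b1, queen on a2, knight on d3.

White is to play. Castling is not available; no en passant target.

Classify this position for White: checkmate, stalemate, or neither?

White to move; white king on a1.
In check: yes, from the black queen on a2.
King squares — b1: attacked by Qa2; a2: attacked by Bb1; b2: attacked by Qa2.
Legal moves for White: none.
In check with no legal moves → checkmate.

checkmate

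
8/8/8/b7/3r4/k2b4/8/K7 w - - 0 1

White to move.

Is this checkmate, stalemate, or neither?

stalemate

White to move; white king on a1.
In check: no.
King squares — b1: attacked by Bd3; a2: attacked by Ka3; b2: attacked by Ka3.
Legal moves for White: none.
Not in check and no legal moves → stalemate.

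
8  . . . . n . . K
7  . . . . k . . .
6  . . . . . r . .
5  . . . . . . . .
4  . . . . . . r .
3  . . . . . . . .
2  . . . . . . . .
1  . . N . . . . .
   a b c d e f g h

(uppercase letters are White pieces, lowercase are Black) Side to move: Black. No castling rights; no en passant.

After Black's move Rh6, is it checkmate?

After Rh6: white king on h8; in check: yes, from the black rook on h6.
King squares — g7: attacked by Rg4; h7: attacked by Rh6; g8: attacked by Rg4.
White has no legal moves → checkmate.

yes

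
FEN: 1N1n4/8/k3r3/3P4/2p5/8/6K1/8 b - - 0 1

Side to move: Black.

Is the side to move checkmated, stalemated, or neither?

Black to move; black king on a6.
In check: yes, from the white knight on b8.
Legal moves for Black: Kb7, Ka7, Kb6, Kb5, Ka5.
Black is in check but has 5 legal moves → neither.

neither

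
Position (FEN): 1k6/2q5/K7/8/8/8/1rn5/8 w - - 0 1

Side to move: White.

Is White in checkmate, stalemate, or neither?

White to move; white king on a6.
In check: no.
King squares — a5: attacked by Qc7; b5: attacked by Rb2; b6: attacked by Rb2; a7: attacked by Qc7; b7: attacked by Rb2.
Legal moves for White: none.
Not in check and no legal moves → stalemate.

stalemate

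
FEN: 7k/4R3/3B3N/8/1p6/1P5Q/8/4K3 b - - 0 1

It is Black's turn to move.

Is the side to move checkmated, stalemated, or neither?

Black to move; black king on h8.
In check: no.
King squares — g7: attacked by Re7; h7: attacked by Re7; g8: attacked by Nh6.
Legal moves for Black: none.
Not in check and no legal moves → stalemate.

stalemate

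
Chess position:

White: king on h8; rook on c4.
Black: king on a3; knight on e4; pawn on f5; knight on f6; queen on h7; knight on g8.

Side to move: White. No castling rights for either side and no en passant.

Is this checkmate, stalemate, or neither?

checkmate

White to move; white king on h8.
In check: yes, from the black queen on h7.
King squares — g7: attacked by Qh7; h7: attacked by Nf6; g8: attacked by Nf6.
Legal moves for White: none.
In check with no legal moves → checkmate.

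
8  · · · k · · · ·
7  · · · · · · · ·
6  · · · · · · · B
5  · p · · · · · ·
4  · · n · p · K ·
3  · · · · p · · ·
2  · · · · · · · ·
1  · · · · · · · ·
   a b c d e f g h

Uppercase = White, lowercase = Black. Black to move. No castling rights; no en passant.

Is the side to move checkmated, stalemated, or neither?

neither

Black to move; black king on d8.
In check: no.
Legal moves for Black: Ke8, Kc8, Ke7, Kd7, Kc7, Nd6, Nb6, Ne5+, Na5, Na3, Nd2, Nb2, b4, e2.
Black has 14 legal moves and is not in check → neither.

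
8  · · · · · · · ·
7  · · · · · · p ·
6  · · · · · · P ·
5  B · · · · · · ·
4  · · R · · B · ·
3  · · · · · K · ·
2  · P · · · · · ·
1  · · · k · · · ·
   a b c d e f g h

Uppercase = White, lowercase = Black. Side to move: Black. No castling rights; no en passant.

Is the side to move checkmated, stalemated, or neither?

stalemate

Black to move; black king on d1.
In check: no.
King squares — c1: attacked by Rc4; e1: attacked by Ba5; c2: attacked by Rc4; d2: attacked by Bf4; e2: attacked by Kf3.
Legal moves for Black: none.
Not in check and no legal moves → stalemate.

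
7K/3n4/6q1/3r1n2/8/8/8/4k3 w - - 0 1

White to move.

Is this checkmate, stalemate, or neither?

stalemate

White to move; white king on h8.
In check: no.
King squares — g7: attacked by Nf5; h7: attacked by Qg6; g8: attacked by Qg6.
Legal moves for White: none.
Not in check and no legal moves → stalemate.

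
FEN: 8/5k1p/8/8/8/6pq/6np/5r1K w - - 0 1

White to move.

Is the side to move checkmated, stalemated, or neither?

checkmate

White to move; white king on h1.
In check: yes, from the black rook on f1.
King squares — g1: attacked by Rf1; g2: attacked by Qh3; h2: attacked by Pg3.
Legal moves for White: none.
In check with no legal moves → checkmate.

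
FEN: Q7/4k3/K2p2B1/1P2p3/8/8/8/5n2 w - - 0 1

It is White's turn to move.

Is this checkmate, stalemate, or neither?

neither

White to move; white king on a6.
In check: no.
Legal moves for White include: Qh8, Qg8, Qf8+, Qe8+, Qd8+, Qc8, Qb8, Qb7+, Qa7+, Qc6, Qd5, Qe4, Qf3, Qg2, Qh1, Be8, Bh7, Bf7, ... (list truncated; more exist).
White has legal moves and is not in check → neither.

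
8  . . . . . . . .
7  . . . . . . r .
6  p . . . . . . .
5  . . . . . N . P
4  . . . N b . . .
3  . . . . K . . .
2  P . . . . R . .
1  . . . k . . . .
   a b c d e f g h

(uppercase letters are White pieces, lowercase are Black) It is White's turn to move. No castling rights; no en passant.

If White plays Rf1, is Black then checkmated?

After Rf1: black king on d1; in check: yes, from the white rook on f1.
King squares — c1: attacked by Rf1; e1: attacked by Rf1; c2: attacked by Nd4; d2: attacked by Ke3; e2: attacked by Ke3.
Black has no legal moves → checkmate.

yes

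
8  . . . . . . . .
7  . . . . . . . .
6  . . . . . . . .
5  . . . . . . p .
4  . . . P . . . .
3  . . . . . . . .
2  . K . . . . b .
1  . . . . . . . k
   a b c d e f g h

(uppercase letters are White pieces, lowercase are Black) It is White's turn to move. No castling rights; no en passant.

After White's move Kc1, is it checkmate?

After Kc1: black king on h1; in check: no.
Black is not in check, so this cannot be checkmate.

no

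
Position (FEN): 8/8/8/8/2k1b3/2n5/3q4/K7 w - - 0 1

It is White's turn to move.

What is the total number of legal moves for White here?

White to move; king on a1.
In check: no.
Legal moves: none.
Count: 0.

0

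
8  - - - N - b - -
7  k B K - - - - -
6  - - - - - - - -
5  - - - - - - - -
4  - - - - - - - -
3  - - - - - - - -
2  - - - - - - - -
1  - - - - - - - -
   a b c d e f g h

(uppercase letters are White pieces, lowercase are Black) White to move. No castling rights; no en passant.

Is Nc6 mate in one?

After Nc6: black king on a7; in check: yes, from the white knight on c6.
King squares — a6: attacked by Bb7; b6: attacked by Kc7; b7: attacked by Kc7; a8: attacked by Bb7; b8: attacked by Nc6.
Black has no legal moves → checkmate.

yes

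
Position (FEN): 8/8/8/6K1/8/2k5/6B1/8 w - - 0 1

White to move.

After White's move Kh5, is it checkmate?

After Kh5: black king on c3; in check: no.
Black is not in check, so this cannot be checkmate.

no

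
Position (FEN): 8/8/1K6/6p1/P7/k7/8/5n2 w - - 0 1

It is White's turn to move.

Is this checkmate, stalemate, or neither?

neither

White to move; white king on b6.
In check: no.
Legal moves for White: Kc7, Kb7, Ka7, Kc6, Ka6, Kc5, Kb5, Ka5, a5.
White has 9 legal moves and is not in check → neither.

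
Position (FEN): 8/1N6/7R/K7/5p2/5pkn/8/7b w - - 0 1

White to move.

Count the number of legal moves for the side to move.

20

White to move; king on a5.
In check: no.
Legal moves: Nd8, Nd6, Nc5, Rh8, Rh7, Rg6+, Rf6, Re6, Rd6, Rc6, Rb6, Ra6, Rh5, Rh4, Rxh3+, Kb6, Ka6, Kb5, Kb4, Ka4.
Count: 20.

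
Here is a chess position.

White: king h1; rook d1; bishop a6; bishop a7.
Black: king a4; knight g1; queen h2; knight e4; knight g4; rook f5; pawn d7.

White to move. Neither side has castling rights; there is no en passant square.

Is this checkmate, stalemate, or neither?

White to move; white king on h1.
In check: yes, from the black queen on h2.
King squares — g1: attacked by Qh2; g2: attacked by Qh2; h2: attacked by Ng4.
Legal moves for White: none.
In check with no legal moves → checkmate.

checkmate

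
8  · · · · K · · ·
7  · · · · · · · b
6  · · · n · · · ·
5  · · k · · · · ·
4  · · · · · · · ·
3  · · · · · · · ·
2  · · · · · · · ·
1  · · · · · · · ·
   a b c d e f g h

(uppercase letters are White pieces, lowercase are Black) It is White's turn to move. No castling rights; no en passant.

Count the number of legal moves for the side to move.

4

White to move; king on e8.
In check: yes, from the black knight on d6.
Legal moves: Kf8, Kd8, Ke7, Kd7.
Count: 4.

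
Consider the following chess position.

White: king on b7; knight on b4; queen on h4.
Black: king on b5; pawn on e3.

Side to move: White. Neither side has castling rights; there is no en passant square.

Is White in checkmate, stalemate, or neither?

White to move; white king on b7.
In check: no.
Legal moves for White include: Kc8, Kb8, Ka8, Kc7, Ka7, Qh8, Qd8, Qh7, Qe7, Qh6, Qf6, Qh5+, Qg5+, Qg4, Qf4, Qe4, Qd4, Qc4+, ... (list truncated; more exist).
White has legal moves and is not in check → neither.

neither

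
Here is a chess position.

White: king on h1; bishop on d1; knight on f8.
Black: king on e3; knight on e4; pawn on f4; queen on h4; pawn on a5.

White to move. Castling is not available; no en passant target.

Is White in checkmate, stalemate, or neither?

neither

White to move; white king on h1.
In check: yes, from the black queen on h4.
King squares — g1: available; g2: available; h2: attacked by Qh4.
Legal moves for White: Kg2, Kg1.
White is in check but has 2 legal moves → neither.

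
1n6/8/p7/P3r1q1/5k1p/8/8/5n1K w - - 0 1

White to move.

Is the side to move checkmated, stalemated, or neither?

stalemate

White to move; white king on h1.
In check: no.
King squares — g1: attacked by Qg5; g2: attacked by Qg5; h2: attacked by Nf1.
Legal moves for White: none.
Not in check and no legal moves → stalemate.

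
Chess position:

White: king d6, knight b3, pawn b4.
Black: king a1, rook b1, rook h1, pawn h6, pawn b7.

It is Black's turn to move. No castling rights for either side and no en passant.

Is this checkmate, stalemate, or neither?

Black to move; black king on a1.
In check: yes, from the white knight on b3.
Legal moves for Black: Kb2, Ka2, Rxb3.
Black is in check but has 3 legal moves → neither.

neither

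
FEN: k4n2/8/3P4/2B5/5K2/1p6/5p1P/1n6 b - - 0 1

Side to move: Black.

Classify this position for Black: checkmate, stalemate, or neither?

neither

Black to move; black king on a8.
In check: no.
Legal moves for Black: Nh7, Nd7, Ng6+, Ne6+, Kb8, Kb7, Nc3, Na3, Nd2, b2, f1=Q+, f1=R+, f1=B, f1=N.
Black has 14 legal moves and is not in check → neither.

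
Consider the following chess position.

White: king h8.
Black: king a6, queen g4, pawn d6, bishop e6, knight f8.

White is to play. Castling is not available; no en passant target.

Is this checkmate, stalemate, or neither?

stalemate

White to move; white king on h8.
In check: no.
King squares — g7: attacked by Qg4; h7: attacked by Nf8; g8: attacked by Qg4.
Legal moves for White: none.
Not in check and no legal moves → stalemate.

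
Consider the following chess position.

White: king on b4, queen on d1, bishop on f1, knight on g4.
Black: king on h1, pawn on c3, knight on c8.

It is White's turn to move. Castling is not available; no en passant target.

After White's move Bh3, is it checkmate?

After Bh3: black king on h1; in check: yes, from the white queen on d1.
King squares — g1: attacked by Qd1; g2: attacked by Bh3; h2: attacked by Ng4.
Black has no legal moves → checkmate.

yes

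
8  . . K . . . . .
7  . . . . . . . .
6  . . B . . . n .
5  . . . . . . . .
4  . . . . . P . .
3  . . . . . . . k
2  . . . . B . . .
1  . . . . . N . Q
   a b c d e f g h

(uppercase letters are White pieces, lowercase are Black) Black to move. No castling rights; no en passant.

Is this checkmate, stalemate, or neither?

checkmate

Black to move; black king on h3.
In check: yes, from the white queen on h1.
King squares — g2: attacked by Qh1; h2: attacked by Nf1; g3: attacked by Nf1; g4: attacked by Be2; h4: attacked by Qh1.
Legal moves for Black: none.
In check with no legal moves → checkmate.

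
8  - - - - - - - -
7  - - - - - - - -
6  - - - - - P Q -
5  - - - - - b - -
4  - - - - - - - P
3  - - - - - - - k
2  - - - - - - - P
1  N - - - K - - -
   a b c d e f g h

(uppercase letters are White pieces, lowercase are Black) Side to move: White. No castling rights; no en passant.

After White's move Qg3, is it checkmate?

yes

After Qg3: black king on h3; in check: yes, from the white queen on g3.
King squares — g2: attacked by Qg3; h2: attacked by Qg3; g3: attacked by Ph2; g4: attacked by Qg3; h4: attacked by Qg3.
Black has no legal moves → checkmate.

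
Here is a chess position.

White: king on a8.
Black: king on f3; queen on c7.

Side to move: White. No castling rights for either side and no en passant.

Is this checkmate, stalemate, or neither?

stalemate

White to move; white king on a8.
In check: no.
King squares — a7: attacked by Qc7; b7: attacked by Qc7; b8: attacked by Qc7.
Legal moves for White: none.
Not in check and no legal moves → stalemate.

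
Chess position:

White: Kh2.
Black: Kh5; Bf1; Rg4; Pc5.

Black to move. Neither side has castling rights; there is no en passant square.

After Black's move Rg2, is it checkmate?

no

After Rg2: white king on h2; in check: yes, from the black rook on g2.
White has 2 legal replies: Kh3, Kh1.
In check but a legal move exists → not checkmate.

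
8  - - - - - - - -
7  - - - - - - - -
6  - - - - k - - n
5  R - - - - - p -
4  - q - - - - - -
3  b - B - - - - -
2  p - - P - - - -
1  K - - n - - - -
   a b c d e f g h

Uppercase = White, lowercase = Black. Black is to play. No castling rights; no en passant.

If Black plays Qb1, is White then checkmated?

yes

After Qb1: white king on a1; in check: yes, from the black queen on b1.
King squares — b1: attacked by Pa2; a2: attacked by Qb1; b2: attacked by Qb1.
White has no legal moves → checkmate.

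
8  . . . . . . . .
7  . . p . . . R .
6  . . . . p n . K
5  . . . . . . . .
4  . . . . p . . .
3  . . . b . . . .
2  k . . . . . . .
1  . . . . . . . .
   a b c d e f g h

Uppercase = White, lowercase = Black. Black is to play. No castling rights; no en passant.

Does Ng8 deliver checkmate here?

After Ng8: white king on h6; in check: yes, from the black knight on g8.
White has 5 legal replies: Kh7, Kg6, Kh5, Kg5, Rxg8.
In check but a legal move exists → not checkmate.

no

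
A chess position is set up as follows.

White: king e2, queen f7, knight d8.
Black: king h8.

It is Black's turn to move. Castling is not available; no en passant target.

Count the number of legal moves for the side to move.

Black to move; king on h8.
In check: no.
Legal moves: none.
Count: 0.

0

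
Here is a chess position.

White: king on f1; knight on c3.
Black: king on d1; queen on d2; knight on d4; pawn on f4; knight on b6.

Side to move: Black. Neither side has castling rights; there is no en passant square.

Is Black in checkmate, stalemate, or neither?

neither

Black to move; black king on d1.
In check: yes, from the white knight on c3.
Legal moves for Black: Kc2, Kc1, Qxc3.
Black is in check but has 3 legal moves → neither.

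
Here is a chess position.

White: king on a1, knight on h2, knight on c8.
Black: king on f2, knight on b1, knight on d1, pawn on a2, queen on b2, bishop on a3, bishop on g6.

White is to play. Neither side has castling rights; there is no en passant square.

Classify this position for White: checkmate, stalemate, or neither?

checkmate

White to move; white king on a1.
In check: yes, from the black queen on b2.
King squares — b1: attacked by Pa2; a2: attacked by Qb2; b2: attacked by Nd1.
Legal moves for White: none.
In check with no legal moves → checkmate.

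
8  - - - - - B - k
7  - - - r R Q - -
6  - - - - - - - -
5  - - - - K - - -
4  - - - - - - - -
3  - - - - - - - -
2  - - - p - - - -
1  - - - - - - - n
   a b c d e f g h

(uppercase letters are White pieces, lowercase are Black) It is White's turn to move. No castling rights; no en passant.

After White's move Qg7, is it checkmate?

After Qg7: black king on h8; in check: yes, from the white queen on g7.
King squares — g7: attacked by Re7; h7: attacked by Qg7; g8: attacked by Qg7.
Black has no legal moves → checkmate.

yes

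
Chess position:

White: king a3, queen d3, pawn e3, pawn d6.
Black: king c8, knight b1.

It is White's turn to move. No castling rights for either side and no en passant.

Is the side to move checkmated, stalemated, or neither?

White to move; white king on a3.
In check: yes, from the black knight on b1.
King squares — a2: available; b2: available; b3: available; a4: available; b4: available.
Legal moves for White: Kb4, Ka4, Kb3, Kb2, Ka2, Qxb1.
White is in check but has 6 legal moves → neither.

neither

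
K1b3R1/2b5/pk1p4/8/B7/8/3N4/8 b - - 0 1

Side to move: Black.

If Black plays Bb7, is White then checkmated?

yes

After Bb7: white king on a8; in check: yes, from the black bishop on b7.
King squares — a7: attacked by Kb6; b7: attacked by Kb6; b8: attacked by Bc7.
White has no legal moves → checkmate.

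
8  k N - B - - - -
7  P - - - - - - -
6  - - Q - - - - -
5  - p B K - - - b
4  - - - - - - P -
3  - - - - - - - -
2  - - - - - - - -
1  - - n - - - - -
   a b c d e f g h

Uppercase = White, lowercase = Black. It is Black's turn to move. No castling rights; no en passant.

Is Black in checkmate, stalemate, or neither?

Black to move; black king on a8.
In check: yes, from the white queen on c6.
King squares — a7: attacked by Bc5; b7: attacked by Qc6; b8: attacked by Pa7.
Legal moves for Black: none.
In check with no legal moves → checkmate.

checkmate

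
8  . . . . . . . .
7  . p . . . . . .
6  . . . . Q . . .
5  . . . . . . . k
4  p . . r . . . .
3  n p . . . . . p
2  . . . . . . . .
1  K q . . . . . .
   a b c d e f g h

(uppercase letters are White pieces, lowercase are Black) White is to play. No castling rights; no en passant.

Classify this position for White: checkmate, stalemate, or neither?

White to move; white king on a1.
In check: yes, from the black queen on b1.
King squares — b1: attacked by Na3; a2: attacked by Qb1; b2: attacked by Qb1.
Legal moves for White: none.
In check with no legal moves → checkmate.

checkmate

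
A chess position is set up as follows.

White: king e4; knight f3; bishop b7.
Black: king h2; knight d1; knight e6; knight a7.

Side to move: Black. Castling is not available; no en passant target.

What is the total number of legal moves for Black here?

4

Black to move; king on h2.
In check: yes, from the white knight on f3.
Legal moves: Kh3, Kg3, Kg2, Kh1.
Count: 4.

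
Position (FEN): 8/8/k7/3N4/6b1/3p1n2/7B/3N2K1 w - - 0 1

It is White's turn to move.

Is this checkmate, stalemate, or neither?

White to move; white king on g1.
In check: yes, from the black knight on f3.
Legal moves for White: Kg2, Kf2, Kh1, Kf1.
White is in check but has 4 legal moves → neither.

neither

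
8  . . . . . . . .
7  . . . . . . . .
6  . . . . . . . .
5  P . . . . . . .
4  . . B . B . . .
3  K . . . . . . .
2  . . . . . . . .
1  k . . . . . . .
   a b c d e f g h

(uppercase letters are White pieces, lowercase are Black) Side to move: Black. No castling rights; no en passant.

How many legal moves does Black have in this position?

Black to move; king on a1.
In check: no.
Legal moves: none.
Count: 0.

0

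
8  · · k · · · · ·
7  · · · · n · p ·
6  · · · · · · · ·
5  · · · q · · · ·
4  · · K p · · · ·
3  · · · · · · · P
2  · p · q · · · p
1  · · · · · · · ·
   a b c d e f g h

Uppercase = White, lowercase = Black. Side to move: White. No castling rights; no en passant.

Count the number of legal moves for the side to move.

White to move; king on c4.
In check: yes, from the black queen on d5.
Legal moves: none.
Count: 0.

0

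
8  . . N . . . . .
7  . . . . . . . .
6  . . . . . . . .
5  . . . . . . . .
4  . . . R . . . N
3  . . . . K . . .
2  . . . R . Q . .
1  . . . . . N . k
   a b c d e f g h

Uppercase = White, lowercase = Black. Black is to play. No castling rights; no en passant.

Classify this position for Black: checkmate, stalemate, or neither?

Black to move; black king on h1.
In check: no.
King squares — g1: attacked by Qf2; g2: attacked by Qf2; h2: attacked by Nf1.
Legal moves for Black: none.
Not in check and no legal moves → stalemate.

stalemate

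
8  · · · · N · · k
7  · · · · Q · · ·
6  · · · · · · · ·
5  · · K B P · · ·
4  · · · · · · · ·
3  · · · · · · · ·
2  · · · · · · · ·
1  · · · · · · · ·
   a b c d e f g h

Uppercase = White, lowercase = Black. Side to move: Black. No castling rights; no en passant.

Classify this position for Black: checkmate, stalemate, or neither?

stalemate

Black to move; black king on h8.
In check: no.
King squares — g7: attacked by Qe7; h7: attacked by Qe7; g8: attacked by Bd5.
Legal moves for Black: none.
Not in check and no legal moves → stalemate.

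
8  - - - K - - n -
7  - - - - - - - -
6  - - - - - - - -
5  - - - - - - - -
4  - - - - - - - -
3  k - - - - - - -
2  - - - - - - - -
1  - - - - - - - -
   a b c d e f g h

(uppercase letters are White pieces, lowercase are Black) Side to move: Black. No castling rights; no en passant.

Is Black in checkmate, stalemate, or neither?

Black to move; black king on a3.
In check: no.
Legal moves for Black: Ne7, Nh6, Nf6, Kb4, Ka4, Kb3, Kb2, Ka2.
Black has 8 legal moves and is not in check → neither.

neither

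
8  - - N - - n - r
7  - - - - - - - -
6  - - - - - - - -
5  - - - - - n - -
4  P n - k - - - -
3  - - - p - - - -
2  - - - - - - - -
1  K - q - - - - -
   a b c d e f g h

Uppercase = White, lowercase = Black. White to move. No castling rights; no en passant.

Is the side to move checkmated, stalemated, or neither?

checkmate

White to move; white king on a1.
In check: yes, from the black queen on c1.
King squares — b1: attacked by Qc1; a2: attacked by Nb4; b2: attacked by Qc1.
Legal moves for White: none.
In check with no legal moves → checkmate.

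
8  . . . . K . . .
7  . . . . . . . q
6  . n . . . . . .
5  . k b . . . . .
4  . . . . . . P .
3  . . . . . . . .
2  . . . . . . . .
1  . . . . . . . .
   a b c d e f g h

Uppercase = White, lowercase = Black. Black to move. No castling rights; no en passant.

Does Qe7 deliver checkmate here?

After Qe7: white king on e8; in check: yes, from the black queen on e7.
King squares — d7: attacked by Nb6; e7: attacked by Bc5; f7: attacked by Qe7; d8: attacked by Qe7; f8: attacked by Qe7.
White has no legal moves → checkmate.

yes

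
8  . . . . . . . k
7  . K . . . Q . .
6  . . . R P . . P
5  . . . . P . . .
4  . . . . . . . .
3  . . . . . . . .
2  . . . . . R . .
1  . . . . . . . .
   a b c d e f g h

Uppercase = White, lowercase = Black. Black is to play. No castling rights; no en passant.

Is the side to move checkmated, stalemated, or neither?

Black to move; black king on h8.
In check: no.
King squares — g7: attacked by Ph6; h7: attacked by Qf7; g8: attacked by Qf7.
Legal moves for Black: none.
Not in check and no legal moves → stalemate.

stalemate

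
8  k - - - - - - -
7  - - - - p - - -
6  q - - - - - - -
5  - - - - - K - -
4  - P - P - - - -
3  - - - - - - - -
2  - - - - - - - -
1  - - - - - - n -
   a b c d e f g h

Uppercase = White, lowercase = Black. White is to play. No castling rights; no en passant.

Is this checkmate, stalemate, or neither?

White to move; white king on f5.
In check: no.
Legal moves for White: Kg5, Ke5, Kg4, Kf4, Ke4, d5, b5.
White has 7 legal moves and is not in check → neither.

neither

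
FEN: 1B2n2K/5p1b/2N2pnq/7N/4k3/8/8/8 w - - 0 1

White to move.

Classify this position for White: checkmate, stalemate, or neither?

White to move; white king on h8.
In check: yes, from the black knight on g6.
King squares — g7: attacked by Qh6; h7: attacked by Qh6; g8: attacked by Bh7.
Legal moves for White: none.
In check with no legal moves → checkmate.

checkmate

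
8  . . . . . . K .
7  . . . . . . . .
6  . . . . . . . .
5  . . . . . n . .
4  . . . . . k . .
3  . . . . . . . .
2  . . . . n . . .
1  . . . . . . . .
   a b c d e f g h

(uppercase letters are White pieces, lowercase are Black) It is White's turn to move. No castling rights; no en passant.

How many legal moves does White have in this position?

White to move; king on g8.
In check: no.
Legal moves: Kh8, Kf8, Kh7, Kf7.
Count: 4.

4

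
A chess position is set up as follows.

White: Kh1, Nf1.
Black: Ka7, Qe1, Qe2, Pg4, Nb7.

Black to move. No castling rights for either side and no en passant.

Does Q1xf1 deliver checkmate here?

After Q1xf1: white king on h1; in check: yes, from the black queen on f1.
King squares — g1: attacked by Qf1; g2: attacked by Qf1; h2: attacked by Qe2.
White has no legal moves → checkmate.

yes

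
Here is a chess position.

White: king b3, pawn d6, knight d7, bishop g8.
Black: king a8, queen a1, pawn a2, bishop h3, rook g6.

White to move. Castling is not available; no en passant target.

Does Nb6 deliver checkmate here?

After Nb6: black king on a8; in check: yes, from the white knight on b6.
Black has 3 legal replies: Kb8, Kb7, Ka7.
In check but a legal move exists → not checkmate.

no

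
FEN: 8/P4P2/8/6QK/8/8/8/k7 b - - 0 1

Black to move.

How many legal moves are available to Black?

3

Black to move; king on a1.
In check: no.
Legal moves: Kb2, Ka2, Kb1.
Count: 3.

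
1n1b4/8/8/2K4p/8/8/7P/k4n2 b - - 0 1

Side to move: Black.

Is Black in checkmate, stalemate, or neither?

Black to move; black king on a1.
In check: no.
Legal moves for Black: Be7+, Bc7, Bf6, Bb6+, Bg5, Ba5, Bh4, Nd7+, Nc6, Na6+, Ng3, Ne3, Nxh2, Nd2, Kb2, Ka2, Kb1, h4.
Black has 18 legal moves and is not in check → neither.

neither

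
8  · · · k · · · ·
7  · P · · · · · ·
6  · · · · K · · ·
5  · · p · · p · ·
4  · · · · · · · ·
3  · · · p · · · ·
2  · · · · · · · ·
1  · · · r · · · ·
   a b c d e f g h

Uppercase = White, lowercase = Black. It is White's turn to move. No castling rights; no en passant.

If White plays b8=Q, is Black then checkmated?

yes

After b8=Q: black king on d8; in check: yes, from the white queen on b8.
King squares — c7: attacked by Qb8; d7: attacked by Ke6; e7: attacked by Ke6; c8: attacked by Qb8; e8: attacked by Qb8.
Black has no legal moves → checkmate.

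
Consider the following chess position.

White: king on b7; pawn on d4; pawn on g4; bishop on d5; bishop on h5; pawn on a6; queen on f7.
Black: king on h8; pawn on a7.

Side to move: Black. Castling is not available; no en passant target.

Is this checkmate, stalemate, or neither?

stalemate

Black to move; black king on h8.
In check: no.
King squares — g7: attacked by Qf7; h7: attacked by Qf7; g8: attacked by Qf7.
Legal moves for Black: none.
Not in check and no legal moves → stalemate.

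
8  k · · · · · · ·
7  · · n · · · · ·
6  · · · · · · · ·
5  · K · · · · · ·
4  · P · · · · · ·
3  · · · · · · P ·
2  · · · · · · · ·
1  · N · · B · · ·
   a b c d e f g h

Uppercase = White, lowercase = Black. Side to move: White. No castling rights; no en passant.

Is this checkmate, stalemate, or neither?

neither

White to move; white king on b5.
In check: yes, from the black knight on c7.
King squares — a4: available; b4: own pawn; c4: available; a5: available; c5: available; a6: attacked by Nc7; b6: available; c6: available.
Legal moves for White: Kc6, Kb6, Kc5, Ka5, Kc4, Ka4.
White is in check but has 6 legal moves → neither.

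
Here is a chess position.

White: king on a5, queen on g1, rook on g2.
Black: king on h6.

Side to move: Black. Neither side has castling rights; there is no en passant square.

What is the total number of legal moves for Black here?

2

Black to move; king on h6.
In check: no.
Legal moves: Kh7, Kh5.
Count: 2.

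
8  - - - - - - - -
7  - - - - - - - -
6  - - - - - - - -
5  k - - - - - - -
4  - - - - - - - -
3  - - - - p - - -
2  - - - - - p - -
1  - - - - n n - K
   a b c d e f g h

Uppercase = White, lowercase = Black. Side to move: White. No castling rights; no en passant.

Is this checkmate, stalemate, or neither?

White to move; white king on h1.
In check: no.
King squares — g1: attacked by Pf2; g2: attacked by Ne1; h2: attacked by Nf1.
Legal moves for White: none.
Not in check and no legal moves → stalemate.

stalemate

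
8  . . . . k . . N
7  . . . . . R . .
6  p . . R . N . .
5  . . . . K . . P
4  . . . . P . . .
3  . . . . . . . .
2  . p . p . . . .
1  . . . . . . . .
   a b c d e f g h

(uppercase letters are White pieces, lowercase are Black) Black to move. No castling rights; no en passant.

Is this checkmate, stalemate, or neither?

Black to move; black king on e8.
In check: yes, from the white knight on f6.
King squares — d7: attacked by Rd6; e7: attacked by Rf7; f7: attacked by Nh8; d8: attacked by Rd6; f8: attacked by Rf7.
Legal moves for Black: none.
In check with no legal moves → checkmate.

checkmate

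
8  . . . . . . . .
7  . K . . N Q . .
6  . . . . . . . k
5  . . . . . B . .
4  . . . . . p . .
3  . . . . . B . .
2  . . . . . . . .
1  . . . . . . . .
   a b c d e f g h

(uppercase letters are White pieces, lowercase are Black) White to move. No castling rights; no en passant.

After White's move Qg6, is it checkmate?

yes

After Qg6: black king on h6; in check: yes, from the white queen on g6.
King squares — g5: attacked by Qg6; h5: attacked by Bf3; g6: attacked by Bf5; g7: attacked by Qg6; h7: attacked by Qg6.
Black has no legal moves → checkmate.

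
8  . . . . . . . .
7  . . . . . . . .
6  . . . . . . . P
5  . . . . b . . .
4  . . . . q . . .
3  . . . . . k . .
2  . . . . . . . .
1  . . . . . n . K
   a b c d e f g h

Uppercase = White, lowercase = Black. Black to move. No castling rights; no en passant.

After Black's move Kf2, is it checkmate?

After Kf2: white king on h1; in check: yes, from the black queen on e4.
King squares — g1: attacked by Kf2; g2: attacked by Kf2; h2: attacked by Nf1.
White has no legal moves → checkmate.

yes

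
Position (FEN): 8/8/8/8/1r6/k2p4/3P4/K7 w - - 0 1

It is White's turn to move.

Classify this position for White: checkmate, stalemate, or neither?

stalemate

White to move; white king on a1.
In check: no.
King squares — b1: attacked by Rb4; a2: attacked by Ka3; b2: attacked by Ka3.
Legal moves for White: none.
Not in check and no legal moves → stalemate.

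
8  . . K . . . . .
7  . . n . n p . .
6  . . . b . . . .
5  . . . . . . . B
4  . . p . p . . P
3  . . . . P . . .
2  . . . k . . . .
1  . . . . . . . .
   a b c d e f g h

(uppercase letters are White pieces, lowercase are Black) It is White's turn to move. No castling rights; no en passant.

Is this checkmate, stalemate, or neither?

neither

White to move; white king on c8.
In check: yes, from the black knight on e7.
King squares — b7: available; c7: attacked by Bd6; d7: available; b8: available; d8: available.
Legal moves for White: Kd8, Kb8, Kd7, Kb7.
White is in check but has 4 legal moves → neither.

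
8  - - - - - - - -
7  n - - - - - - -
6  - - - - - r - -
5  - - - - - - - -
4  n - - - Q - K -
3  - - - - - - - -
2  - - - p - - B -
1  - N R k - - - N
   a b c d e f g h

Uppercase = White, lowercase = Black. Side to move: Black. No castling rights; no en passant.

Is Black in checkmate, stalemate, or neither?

Black to move; black king on d1.
In check: yes, from the white rook on c1.
Legal moves for Black: Kxc1, dxc1=Q, dxc1=R, dxc1=B, dxc1=N.
Black is in check but has 5 legal moves → neither.

neither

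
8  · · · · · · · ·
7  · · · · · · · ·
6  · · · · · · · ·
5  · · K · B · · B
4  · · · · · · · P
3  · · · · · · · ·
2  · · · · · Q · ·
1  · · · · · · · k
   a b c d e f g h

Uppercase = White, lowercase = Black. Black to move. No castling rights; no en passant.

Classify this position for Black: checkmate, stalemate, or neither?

Black to move; black king on h1.
In check: no.
King squares — g1: attacked by Qf2; g2: attacked by Qf2; h2: attacked by Qf2.
Legal moves for Black: none.
Not in check and no legal moves → stalemate.

stalemate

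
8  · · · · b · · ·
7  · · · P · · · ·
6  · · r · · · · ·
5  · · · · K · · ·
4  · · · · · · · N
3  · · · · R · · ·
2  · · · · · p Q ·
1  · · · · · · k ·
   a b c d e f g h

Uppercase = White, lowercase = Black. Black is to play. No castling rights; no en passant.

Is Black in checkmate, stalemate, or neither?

checkmate

Black to move; black king on g1.
In check: yes, from the white queen on g2.
King squares — f1: attacked by Qg2; h1: attacked by Qg2; f2: own pawn; g2: attacked by Nh4; h2: attacked by Qg2.
Legal moves for Black: none.
In check with no legal moves → checkmate.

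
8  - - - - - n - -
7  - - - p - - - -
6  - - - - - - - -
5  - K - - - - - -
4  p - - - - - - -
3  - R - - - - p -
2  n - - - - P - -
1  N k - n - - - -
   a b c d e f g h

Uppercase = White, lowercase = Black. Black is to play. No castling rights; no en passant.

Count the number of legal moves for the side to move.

Black to move; king on b1.
In check: yes, from the white rook on b3.
Legal moves: Kc1, Kxa1, Nb2, axb3.
Count: 4.

4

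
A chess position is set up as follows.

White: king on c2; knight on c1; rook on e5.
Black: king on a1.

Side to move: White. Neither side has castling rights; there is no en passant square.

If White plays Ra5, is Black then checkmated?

yes

After Ra5: black king on a1; in check: yes, from the white rook on a5.
King squares — b1: attacked by Kc2; a2: attacked by Nc1; b2: attacked by Kc2.
Black has no legal moves → checkmate.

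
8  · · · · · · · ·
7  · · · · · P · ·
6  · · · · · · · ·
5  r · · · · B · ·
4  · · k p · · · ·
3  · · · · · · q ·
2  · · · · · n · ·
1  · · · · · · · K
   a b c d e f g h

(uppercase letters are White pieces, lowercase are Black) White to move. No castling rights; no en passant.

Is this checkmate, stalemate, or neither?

White to move; white king on h1.
In check: yes, from the black knight on f2.
King squares — g1: attacked by Qg3; g2: attacked by Qg3; h2: attacked by Qg3.
Legal moves for White: none.
In check with no legal moves → checkmate.

checkmate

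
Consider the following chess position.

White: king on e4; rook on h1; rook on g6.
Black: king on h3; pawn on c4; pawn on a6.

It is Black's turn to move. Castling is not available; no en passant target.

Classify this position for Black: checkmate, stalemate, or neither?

checkmate

Black to move; black king on h3.
In check: yes, from the white rook on h1.
King squares — g2: attacked by Rg6; h2: attacked by Rh1; g3: attacked by Rg6; g4: attacked by Rg6; h4: attacked by Rh1.
Legal moves for Black: none.
In check with no legal moves → checkmate.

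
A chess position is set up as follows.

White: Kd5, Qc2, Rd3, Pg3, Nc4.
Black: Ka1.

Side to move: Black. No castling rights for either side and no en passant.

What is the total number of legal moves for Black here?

0

Black to move; king on a1.
In check: no.
Legal moves: none.
Count: 0.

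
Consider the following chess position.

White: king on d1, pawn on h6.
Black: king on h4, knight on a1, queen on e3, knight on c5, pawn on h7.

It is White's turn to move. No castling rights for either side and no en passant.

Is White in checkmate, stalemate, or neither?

White to move; white king on d1.
In check: no.
King squares — c1: attacked by Qe3; e1: attacked by Qe3; c2: attacked by Na1; d2: attacked by Qe3; e2: attacked by Qe3.
Legal moves for White: none.
Not in check and no legal moves → stalemate.

stalemate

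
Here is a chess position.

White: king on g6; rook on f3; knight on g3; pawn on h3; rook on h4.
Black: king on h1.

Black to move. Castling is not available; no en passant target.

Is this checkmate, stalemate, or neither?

Black to move; black king on h1.
In check: yes, from the white knight on g3.
Legal moves for Black: Kh2, Kg2, Kg1.
Black is in check but has 3 legal moves → neither.

neither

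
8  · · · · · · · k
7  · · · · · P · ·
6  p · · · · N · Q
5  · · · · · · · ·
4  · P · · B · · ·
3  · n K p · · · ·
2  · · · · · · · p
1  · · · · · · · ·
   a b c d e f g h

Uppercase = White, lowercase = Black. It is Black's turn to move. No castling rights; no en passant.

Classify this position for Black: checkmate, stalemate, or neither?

checkmate

Black to move; black king on h8.
In check: yes, from the white queen on h6.
King squares — g7: attacked by Qh6; h7: attacked by Be4; g8: attacked by Nf6.
Legal moves for Black: none.
In check with no legal moves → checkmate.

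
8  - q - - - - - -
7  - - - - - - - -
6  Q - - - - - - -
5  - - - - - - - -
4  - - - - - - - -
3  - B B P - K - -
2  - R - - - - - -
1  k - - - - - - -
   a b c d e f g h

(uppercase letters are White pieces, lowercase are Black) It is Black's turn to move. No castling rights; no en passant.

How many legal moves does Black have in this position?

0

Black to move; king on a1.
In check: yes, from the white queen on a6.
Legal moves: none.
Count: 0.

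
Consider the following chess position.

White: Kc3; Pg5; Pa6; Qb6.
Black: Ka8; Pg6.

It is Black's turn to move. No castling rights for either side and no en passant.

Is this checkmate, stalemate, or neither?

Black to move; black king on a8.
In check: no.
King squares — a7: attacked by Qb6; b7: attacked by Pa6; b8: attacked by Qb6.
Legal moves for Black: none.
Not in check and no legal moves → stalemate.

stalemate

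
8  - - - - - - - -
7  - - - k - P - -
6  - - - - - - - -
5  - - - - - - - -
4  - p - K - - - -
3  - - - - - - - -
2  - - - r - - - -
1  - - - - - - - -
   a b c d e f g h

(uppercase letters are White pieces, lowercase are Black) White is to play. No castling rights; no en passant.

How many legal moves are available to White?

White to move; king on d4.
In check: yes, from the black rook on d2.
Legal moves: Ke5, Kc5, Ke4, Kc4, Ke3.
Count: 5.

5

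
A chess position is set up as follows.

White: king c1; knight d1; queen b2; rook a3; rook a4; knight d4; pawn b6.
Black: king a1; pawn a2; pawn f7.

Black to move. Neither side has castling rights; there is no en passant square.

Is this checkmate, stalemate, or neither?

Black to move; black king on a1.
In check: yes, from the white queen on b2.
King squares — b1: attacked by Kc1; a2: own pawn; b2: attacked by Kc1.
Legal moves for Black: none.
In check with no legal moves → checkmate.

checkmate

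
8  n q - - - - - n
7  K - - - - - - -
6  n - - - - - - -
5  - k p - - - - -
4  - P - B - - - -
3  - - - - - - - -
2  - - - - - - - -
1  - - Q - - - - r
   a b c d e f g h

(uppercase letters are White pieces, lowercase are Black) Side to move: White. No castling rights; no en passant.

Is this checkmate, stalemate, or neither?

White to move; white king on a7.
In check: yes, from the black queen on b8.
King squares — a6: attacked by Kb5; b6: attacked by Kb5; b7: attacked by Qb8; a8: attacked by Qb8; b8: attacked by Na6.
Legal moves for White: none.
In check with no legal moves → checkmate.

checkmate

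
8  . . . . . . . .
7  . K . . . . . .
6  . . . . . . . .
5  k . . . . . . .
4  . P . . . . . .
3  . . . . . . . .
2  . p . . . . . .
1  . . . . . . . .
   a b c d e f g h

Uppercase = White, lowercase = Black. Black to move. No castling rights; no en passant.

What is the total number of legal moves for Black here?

Black to move; king on a5.
In check: yes, from the white pawn on b4.
Legal moves: Kb5, Kxb4, Ka4.
Count: 3.

3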